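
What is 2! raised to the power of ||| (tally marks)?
Convert 2! (factorial) → 2 (decimal)
Convert ||| (tally marks) → 3 (decimal)
Compute 2 ^ 3 = 8
8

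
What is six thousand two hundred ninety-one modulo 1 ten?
Convert six thousand two hundred ninety-one (English words) → 6×1000 + 2×100 + 91 = 6291 (decimal)
Convert 1 ten (place-value notation) → 1×10 = 10 (decimal)
Compute 6291 mod 10 = 1
1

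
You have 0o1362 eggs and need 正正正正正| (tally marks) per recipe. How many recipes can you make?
Convert 0o1362 (octal) → 1×512 + 3×64 + 6×8 + 2 = 754 (decimal)
Convert 正正正正正| (tally marks) → 5 + 5 + 5 + 5 + 5 + 1 = 26 (decimal)
Compute 754 ÷ 26 = 29
29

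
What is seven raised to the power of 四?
Convert seven (English words) → 7 (decimal)
Convert 四 (Chinese numeral) → 4 (decimal)
Compute 7 ^ 4 = 2401
2401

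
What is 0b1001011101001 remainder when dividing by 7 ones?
Convert 0b1001011101001 (binary) → 4096 + 512 + 128 + 64 + 32 + 8 + 1 = 4841 (decimal)
Convert 7 ones (place-value notation) → 7 (decimal)
Compute 4841 mod 7 = 4
4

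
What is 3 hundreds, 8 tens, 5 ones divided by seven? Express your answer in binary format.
Convert 3 hundreds, 8 tens, 5 ones (place-value notation) → 3×100 + 8×10 + 5 = 385 (decimal)
Convert seven (English words) → 7 (decimal)
Compute 385 ÷ 7 = 55
Convert 55 (decimal) → 55 = 32 + 16 + 4 + 2 + 1 → 0b110111 (binary)
0b110111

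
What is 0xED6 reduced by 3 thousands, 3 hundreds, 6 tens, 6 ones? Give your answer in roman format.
Convert 0xED6 (hexadecimal) → 14×256 + 13×16 + 6 = 3798 (decimal)
Convert 3 thousands, 3 hundreds, 6 tens, 6 ones (place-value notation) → 3×1000 + 3×100 + 6×10 + 6 = 3366 (decimal)
Compute 3798 - 3366 = 432
Convert 432 (decimal) → 432 = 400 + 10 + 10 + 10 + 1 + 1 → CDXXXII (Roman numeral)
CDXXXII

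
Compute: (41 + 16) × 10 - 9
Parentheses first: 41 + 16 = 57
Multiply: 57 × 10 = 570
Subtract: 570 - 9 = 561
561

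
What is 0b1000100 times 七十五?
Convert 0b1000100 (binary) → 64 + 4 = 68 (decimal)
Convert 七十五 (Chinese numeral) → 7×10 + 5 = 75 (decimal)
Compute 68 × 75 = 5100
5100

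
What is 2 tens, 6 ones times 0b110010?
Convert 2 tens, 6 ones (place-value notation) → 2×10 + 6 = 26 (decimal)
Convert 0b110010 (binary) → 32 + 16 + 2 = 50 (decimal)
Compute 26 × 50 = 1300
1300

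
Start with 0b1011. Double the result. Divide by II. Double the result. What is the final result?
Convert 0b1011 (binary) → 8 + 2 + 1 = 11 (decimal)
Start: 11
11 × 2 = 22
Convert II (Roman numeral) → 1 + 1 = 2 (decimal)
22 ÷ 2 = 11
11 × 2 = 22
22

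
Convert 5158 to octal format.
Convert 5158 (decimal) → 5158 = 1×4096 + 2×512 + 4×8 + 6 → 0o12046 (octal)
0o12046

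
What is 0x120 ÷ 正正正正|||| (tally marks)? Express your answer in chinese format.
Convert 0x120 (hexadecimal) → 1×256 + 2×16 = 288 (decimal)
Convert 正正正正|||| (tally marks) → 5 + 5 + 5 + 5 + 4 = 24 (decimal)
Compute 288 ÷ 24 = 12
Convert 12 (decimal) → 12 = 1×10 + 2 → 十二 (Chinese numeral)
十二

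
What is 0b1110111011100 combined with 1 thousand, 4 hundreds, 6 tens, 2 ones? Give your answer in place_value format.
Convert 0b1110111011100 (binary) → 4096 + 2048 + 1024 + 256 + 128 + 64 + 16 + 8 + 4 = 7644 (decimal)
Convert 1 thousand, 4 hundreds, 6 tens, 2 ones (place-value notation) → 1×1000 + 4×100 + 6×10 + 2 = 1462 (decimal)
Compute 7644 + 1462 = 9106
Convert 9106 (decimal) → 9106 = 9×1000 + 1×100 + 6 → 9 thousands, 1 hundred, 6 ones (place-value notation)
9 thousands, 1 hundred, 6 ones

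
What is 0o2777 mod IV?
Convert 0o2777 (octal) → 2×512 + 7×64 + 7×8 + 7 = 1535 (decimal)
Convert IV (Roman numeral) → 4 (decimal)
Compute 1535 mod 4 = 3
3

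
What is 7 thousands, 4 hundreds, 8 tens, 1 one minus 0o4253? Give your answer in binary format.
Convert 7 thousands, 4 hundreds, 8 tens, 1 one (place-value notation) → 7×1000 + 4×100 + 8×10 + 1 = 7481 (decimal)
Convert 0o4253 (octal) → 4×512 + 2×64 + 5×8 + 3 = 2219 (decimal)
Compute 7481 - 2219 = 5262
Convert 5262 (decimal) → 5262 = 4096 + 1024 + 128 + 8 + 4 + 2 → 0b1010010001110 (binary)
0b1010010001110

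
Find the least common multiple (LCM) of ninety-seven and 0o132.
Convert ninety-seven (English words) → 97 (decimal)
Convert 0o132 (octal) → 1×64 + 3×8 + 2 = 90 (decimal)
Compute lcm(97, 90) = 8730
8730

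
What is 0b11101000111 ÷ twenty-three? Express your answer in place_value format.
Convert 0b11101000111 (binary) → 1024 + 512 + 256 + 64 + 4 + 2 + 1 = 1863 (decimal)
Convert twenty-three (English words) → 23 (decimal)
Compute 1863 ÷ 23 = 81
Convert 81 (decimal) → 81 = 8×10 + 1 → 8 tens, 1 one (place-value notation)
8 tens, 1 one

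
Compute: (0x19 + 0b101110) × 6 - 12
Convert 0x19 (hexadecimal) → 1×16 + 9 = 25 (decimal)
Convert 0b101110 (binary) → 32 + 8 + 4 + 2 = 46 (decimal)
Expression in decimal: (25 + 46) × 6 - 12
Parentheses first: 25 + 46 = 71
Multiply: 71 × 6 = 426
Subtract: 426 - 12 = 414
414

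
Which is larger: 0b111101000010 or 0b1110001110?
Convert 0b111101000010 (binary) → 2048 + 1024 + 512 + 256 + 64 + 2 = 3906 (decimal)
Convert 0b1110001110 (binary) → 512 + 256 + 128 + 8 + 4 + 2 = 910 (decimal)
Compare 3906 vs 910: larger = 3906
3906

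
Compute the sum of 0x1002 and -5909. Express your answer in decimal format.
Convert 0x1002 (hexadecimal) → 1×4096 + 2 = 4098 (decimal)
Compute 4098 + -5909 = -1811
-1811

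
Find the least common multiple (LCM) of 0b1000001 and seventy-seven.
Convert 0b1000001 (binary) → 64 + 1 = 65 (decimal)
Convert seventy-seven (English words) → 77 (decimal)
Compute lcm(65, 77) = 5005
5005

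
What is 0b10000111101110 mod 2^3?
Convert 0b10000111101110 (binary) → 8192 + 256 + 128 + 64 + 32 + 8 + 4 + 2 = 8686 (decimal)
Convert 2^3 (power) → 8 (decimal)
Compute 8686 mod 8 = 6
6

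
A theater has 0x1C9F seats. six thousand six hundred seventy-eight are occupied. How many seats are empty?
Convert 0x1C9F (hexadecimal) → 1×4096 + 12×256 + 9×16 + 15 = 7327 (decimal)
Convert six thousand six hundred seventy-eight (English words) → 6×1000 + 6×100 + 78 = 6678 (decimal)
Compute 7327 - 6678 = 649
649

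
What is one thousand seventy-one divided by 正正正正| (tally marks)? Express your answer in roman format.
Convert one thousand seventy-one (English words) → 1×1000 + 71 = 1071 (decimal)
Convert 正正正正| (tally marks) → 5 + 5 + 5 + 5 + 1 = 21 (decimal)
Compute 1071 ÷ 21 = 51
Convert 51 (decimal) → 51 = 50 + 1 → LI (Roman numeral)
LI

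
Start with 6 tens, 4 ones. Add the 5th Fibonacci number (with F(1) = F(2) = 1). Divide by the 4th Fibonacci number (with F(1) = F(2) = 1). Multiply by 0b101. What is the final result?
Convert 6 tens, 4 ones (place-value notation) → 6×10 + 4 = 64 (decimal)
Start: 64
Convert the 5th Fibonacci number (with F(1) = F(2) = 1) (Fibonacci index) → 1, 1, 2, 3, 5 → 5 (decimal)
64 + 5 = 69
Convert the 4th Fibonacci number (with F(1) = F(2) = 1) (Fibonacci index) → 1, 1, 2, 3 → 3 (decimal)
69 ÷ 3 = 23
Convert 0b101 (binary) → 4 + 1 = 5 (decimal)
23 × 5 = 115
115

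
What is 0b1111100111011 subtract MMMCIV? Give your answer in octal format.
Convert 0b1111100111011 (binary) → 4096 + 2048 + 1024 + 512 + 256 + 32 + 16 + 8 + 2 + 1 = 7995 (decimal)
Convert MMMCIV (Roman numeral) → 1000 + 1000 + 1000 + 100 + 4 = 3104 (decimal)
Compute 7995 - 3104 = 4891
Convert 4891 (decimal) → 4891 = 1×4096 + 1×512 + 4×64 + 3×8 + 3 → 0o11433 (octal)
0o11433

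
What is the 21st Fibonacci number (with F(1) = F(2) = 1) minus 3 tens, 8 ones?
The 21st Fibonacci number (with F(1) = F(2) = 1) = 10946
Convert 3 tens, 8 ones (place-value notation) → 3×10 + 8 = 38 (decimal)
Compute 10946 - 38 = 10908
10908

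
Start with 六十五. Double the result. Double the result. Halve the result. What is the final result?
Convert 六十五 (Chinese numeral) → 6×10 + 5 = 65 (decimal)
Start: 65
65 × 2 = 130
130 × 2 = 260
260 ÷ 2 = 130
130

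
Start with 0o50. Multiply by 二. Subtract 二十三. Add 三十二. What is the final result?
Convert 0o50 (octal) → 5×8 = 40 (decimal)
Start: 40
Convert 二 (Chinese numeral) → 2 (decimal)
40 × 2 = 80
Convert 二十三 (Chinese numeral) → 2×10 + 3 = 23 (decimal)
80 - 23 = 57
Convert 三十二 (Chinese numeral) → 3×10 + 2 = 32 (decimal)
57 + 32 = 89
89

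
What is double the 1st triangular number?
The 1st triangular number = 1×2/2 = 1
Compute 1 × 2 = 2
2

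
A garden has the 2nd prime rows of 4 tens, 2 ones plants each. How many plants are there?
Convert 4 tens, 2 ones (place-value notation) → 4×10 + 2 = 42 (decimal)
Convert the 2nd prime (prime index) → 3 (decimal)
Compute 42 × 3 = 126
126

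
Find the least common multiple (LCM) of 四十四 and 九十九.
Convert 四十四 (Chinese numeral) → 4×10 + 4 = 44 (decimal)
Convert 九十九 (Chinese numeral) → 9×10 + 9 = 99 (decimal)
Compute lcm(44, 99) = 396
396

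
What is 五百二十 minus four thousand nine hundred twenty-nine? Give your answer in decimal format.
Convert 五百二十 (Chinese numeral) → 5×100 + 2×10 = 520 (decimal)
Convert four thousand nine hundred twenty-nine (English words) → 4×1000 + 9×100 + 29 = 4929 (decimal)
Compute 520 - 4929 = -4409
-4409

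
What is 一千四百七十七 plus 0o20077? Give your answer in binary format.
Convert 一千四百七十七 (Chinese numeral) → 1×1000 + 4×100 + 7×10 + 7 = 1477 (decimal)
Convert 0o20077 (octal) → 2×4096 + 7×8 + 7 = 8255 (decimal)
Compute 1477 + 8255 = 9732
Convert 9732 (decimal) → 9732 = 8192 + 1024 + 512 + 4 → 0b10011000000100 (binary)
0b10011000000100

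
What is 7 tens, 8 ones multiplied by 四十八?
Convert 7 tens, 8 ones (place-value notation) → 7×10 + 8 = 78 (decimal)
Convert 四十八 (Chinese numeral) → 4×10 + 8 = 48 (decimal)
Compute 78 × 48 = 3744
3744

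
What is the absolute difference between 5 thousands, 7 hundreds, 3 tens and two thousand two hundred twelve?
Convert 5 thousands, 7 hundreds, 3 tens (place-value notation) → 5×1000 + 7×100 + 3×10 = 5730 (decimal)
Convert two thousand two hundred twelve (English words) → 2×1000 + 2×100 + 12 = 2212 (decimal)
Compute |5730 - 2212| = 3518
3518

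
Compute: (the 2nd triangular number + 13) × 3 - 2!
Convert the 2nd triangular number (triangular index) → 2×3/2 = 3 (decimal)
Convert 2! (factorial) → 2 (decimal)
Expression in decimal: (3 + 13) × 3 - 2
Parentheses first: 3 + 13 = 16
Multiply: 16 × 3 = 48
Subtract: 48 - 2 = 46
46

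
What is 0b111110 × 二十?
Convert 0b111110 (binary) → 32 + 16 + 8 + 4 + 2 = 62 (decimal)
Convert 二十 (Chinese numeral) → 2×10 = 20 (decimal)
Compute 62 × 20 = 1240
1240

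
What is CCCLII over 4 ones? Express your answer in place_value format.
Convert CCCLII (Roman numeral) → 100 + 100 + 100 + 50 + 1 + 1 = 352 (decimal)
Convert 4 ones (place-value notation) → 4 (decimal)
Compute 352 ÷ 4 = 88
Convert 88 (decimal) → 88 = 8×10 + 8 → 8 tens, 8 ones (place-value notation)
8 tens, 8 ones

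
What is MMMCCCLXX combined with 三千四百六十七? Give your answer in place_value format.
Convert MMMCCCLXX (Roman numeral) → 1000 + 1000 + 1000 + 100 + 100 + 100 + 50 + 10 + 10 = 3370 (decimal)
Convert 三千四百六十七 (Chinese numeral) → 3×1000 + 4×100 + 6×10 + 7 = 3467 (decimal)
Compute 3370 + 3467 = 6837
Convert 6837 (decimal) → 6837 = 6×1000 + 8×100 + 3×10 + 7 → 6 thousands, 8 hundreds, 3 tens, 7 ones (place-value notation)
6 thousands, 8 hundreds, 3 tens, 7 ones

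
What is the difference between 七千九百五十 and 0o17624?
Convert 七千九百五十 (Chinese numeral) → 7×1000 + 9×100 + 5×10 = 7950 (decimal)
Convert 0o17624 (octal) → 1×4096 + 7×512 + 6×64 + 2×8 + 4 = 8084 (decimal)
Difference: |7950 - 8084| = 134
134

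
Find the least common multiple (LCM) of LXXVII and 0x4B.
Convert LXXVII (Roman numeral) → 50 + 10 + 10 + 5 + 1 + 1 = 77 (decimal)
Convert 0x4B (hexadecimal) → 4×16 + 11 = 75 (decimal)
Compute lcm(77, 75) = 5775
5775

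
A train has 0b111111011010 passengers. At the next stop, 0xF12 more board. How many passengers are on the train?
Convert 0b111111011010 (binary) → 2048 + 1024 + 512 + 256 + 128 + 64 + 16 + 8 + 2 = 4058 (decimal)
Convert 0xF12 (hexadecimal) → 15×256 + 1×16 + 2 = 3858 (decimal)
Compute 4058 + 3858 = 7916
7916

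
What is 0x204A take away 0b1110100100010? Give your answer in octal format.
Convert 0x204A (hexadecimal) → 2×4096 + 4×16 + 10 = 8266 (decimal)
Convert 0b1110100100010 (binary) → 4096 + 2048 + 1024 + 256 + 32 + 2 = 7458 (decimal)
Compute 8266 - 7458 = 808
Convert 808 (decimal) → 808 = 1×512 + 4×64 + 5×8 → 0o1450 (octal)
0o1450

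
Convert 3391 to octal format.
Convert 3391 (decimal) → 3391 = 6×512 + 4×64 + 7×8 + 7 → 0o6477 (octal)
0o6477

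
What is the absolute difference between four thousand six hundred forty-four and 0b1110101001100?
Convert four thousand six hundred forty-four (English words) → 4×1000 + 6×100 + 44 = 4644 (decimal)
Convert 0b1110101001100 (binary) → 4096 + 2048 + 1024 + 256 + 64 + 8 + 4 = 7500 (decimal)
Compute |4644 - 7500| = 2856
2856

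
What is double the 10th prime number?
The 10th prime number = 29
Compute 29 × 2 = 58
58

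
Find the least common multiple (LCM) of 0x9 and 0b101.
Convert 0x9 (hexadecimal) → 9 (decimal)
Convert 0b101 (binary) → 4 + 1 = 5 (decimal)
Compute lcm(9, 5) = 45
45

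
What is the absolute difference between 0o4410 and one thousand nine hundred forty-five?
Convert 0o4410 (octal) → 4×512 + 4×64 + 1×8 = 2312 (decimal)
Convert one thousand nine hundred forty-five (English words) → 1×1000 + 9×100 + 45 = 1945 (decimal)
Compute |2312 - 1945| = 367
367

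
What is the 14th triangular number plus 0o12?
The 14th triangular number = 14×15/2 = 105
Convert 0o12 (octal) → 1×8 + 2 = 10 (decimal)
Compute 105 + 10 = 115
115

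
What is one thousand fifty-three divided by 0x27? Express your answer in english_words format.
Convert one thousand fifty-three (English words) → 1×1000 + 53 = 1053 (decimal)
Convert 0x27 (hexadecimal) → 2×16 + 7 = 39 (decimal)
Compute 1053 ÷ 39 = 27
Convert 27 (decimal) → twenty-seven (English words)
twenty-seven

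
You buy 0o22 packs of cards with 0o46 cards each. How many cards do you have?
Convert 0o46 (octal) → 4×8 + 6 = 38 (decimal)
Convert 0o22 (octal) → 2×8 + 2 = 18 (decimal)
Compute 38 × 18 = 684
684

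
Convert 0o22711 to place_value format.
Convert 0o22711 (octal) → 2×4096 + 2×512 + 7×64 + 1×8 + 1 = 9673 (decimal)
Convert 9673 (decimal) → 9673 = 9×1000 + 6×100 + 7×10 + 3 → 9 thousands, 6 hundreds, 7 tens, 3 ones (place-value notation)
9 thousands, 6 hundreds, 7 tens, 3 ones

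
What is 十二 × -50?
Convert 十二 (Chinese numeral) → 1×10 + 2 = 12 (decimal)
Compute 12 × -50 = -600
-600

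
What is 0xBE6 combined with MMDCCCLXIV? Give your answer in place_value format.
Convert 0xBE6 (hexadecimal) → 11×256 + 14×16 + 6 = 3046 (decimal)
Convert MMDCCCLXIV (Roman numeral) → 1000 + 1000 + 500 + 100 + 100 + 100 + 50 + 10 + 4 = 2864 (decimal)
Compute 3046 + 2864 = 5910
Convert 5910 (decimal) → 5910 = 5×1000 + 9×100 + 1×10 → 5 thousands, 9 hundreds, 1 ten (place-value notation)
5 thousands, 9 hundreds, 1 ten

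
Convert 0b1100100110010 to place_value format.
Convert 0b1100100110010 (binary) → 4096 + 2048 + 256 + 32 + 16 + 2 = 6450 (decimal)
Convert 6450 (decimal) → 6450 = 6×1000 + 4×100 + 5×10 → 6 thousands, 4 hundreds, 5 tens (place-value notation)
6 thousands, 4 hundreds, 5 tens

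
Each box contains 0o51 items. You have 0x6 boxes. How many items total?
Convert 0o51 (octal) → 5×8 + 1 = 41 (decimal)
Convert 0x6 (hexadecimal) → 6 (decimal)
Compute 41 × 6 = 246
246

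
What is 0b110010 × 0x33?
Convert 0b110010 (binary) → 32 + 16 + 2 = 50 (decimal)
Convert 0x33 (hexadecimal) → 3×16 + 3 = 51 (decimal)
Compute 50 × 51 = 2550
2550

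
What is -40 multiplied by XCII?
Convert XCII (Roman numeral) → 90 + 1 + 1 = 92 (decimal)
Compute -40 × 92 = -3680
-3680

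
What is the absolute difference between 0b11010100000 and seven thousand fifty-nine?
Convert 0b11010100000 (binary) → 1024 + 512 + 128 + 32 = 1696 (decimal)
Convert seven thousand fifty-nine (English words) → 7×1000 + 59 = 7059 (decimal)
Compute |1696 - 7059| = 5363
5363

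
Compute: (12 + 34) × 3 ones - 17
Convert 3 ones (place-value notation) → 3 (decimal)
Expression in decimal: (12 + 34) × 3 - 17
Parentheses first: 12 + 34 = 46
Multiply: 46 × 3 = 138
Subtract: 138 - 17 = 121
121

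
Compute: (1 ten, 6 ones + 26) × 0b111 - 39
Convert 1 ten, 6 ones (place-value notation) → 1×10 + 6 = 16 (decimal)
Convert 0b111 (binary) → 4 + 2 + 1 = 7 (decimal)
Expression in decimal: (16 + 26) × 7 - 39
Parentheses first: 16 + 26 = 42
Multiply: 42 × 7 = 294
Subtract: 294 - 39 = 255
255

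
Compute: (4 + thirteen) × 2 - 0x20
Convert thirteen (English words) → 13 (decimal)
Convert 0x20 (hexadecimal) → 2×16 = 32 (decimal)
Expression in decimal: (4 + 13) × 2 - 32
Parentheses first: 4 + 13 = 17
Multiply: 17 × 2 = 34
Subtract: 34 - 32 = 2
2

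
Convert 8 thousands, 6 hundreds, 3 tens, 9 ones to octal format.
Convert 8 thousands, 6 hundreds, 3 tens, 9 ones (place-value notation) → 8×1000 + 6×100 + 3×10 + 9 = 8639 (decimal)
Convert 8639 (decimal) → 8639 = 2×4096 + 6×64 + 7×8 + 7 → 0o20677 (octal)
0o20677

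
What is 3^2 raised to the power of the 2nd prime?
Convert 3^2 (power) → 9 (decimal)
Convert the 2nd prime (prime index) → 3 (decimal)
Compute 9 ^ 3 = 729
729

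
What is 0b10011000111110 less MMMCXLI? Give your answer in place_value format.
Convert 0b10011000111110 (binary) → 8192 + 1024 + 512 + 32 + 16 + 8 + 4 + 2 = 9790 (decimal)
Convert MMMCXLI (Roman numeral) → 1000 + 1000 + 1000 + 100 + 40 + 1 = 3141 (decimal)
Compute 9790 - 3141 = 6649
Convert 6649 (decimal) → 6649 = 6×1000 + 6×100 + 4×10 + 9 → 6 thousands, 6 hundreds, 4 tens, 9 ones (place-value notation)
6 thousands, 6 hundreds, 4 tens, 9 ones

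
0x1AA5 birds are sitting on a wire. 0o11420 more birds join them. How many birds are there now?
Convert 0x1AA5 (hexadecimal) → 1×4096 + 10×256 + 10×16 + 5 = 6821 (decimal)
Convert 0o11420 (octal) → 1×4096 + 1×512 + 4×64 + 2×8 = 4880 (decimal)
Compute 6821 + 4880 = 11701
11701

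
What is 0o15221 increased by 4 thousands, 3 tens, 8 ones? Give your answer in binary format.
Convert 0o15221 (octal) → 1×4096 + 5×512 + 2×64 + 2×8 + 1 = 6801 (decimal)
Convert 4 thousands, 3 tens, 8 ones (place-value notation) → 4×1000 + 3×10 + 8 = 4038 (decimal)
Compute 6801 + 4038 = 10839
Convert 10839 (decimal) → 10839 = 8192 + 2048 + 512 + 64 + 16 + 4 + 2 + 1 → 0b10101001010111 (binary)
0b10101001010111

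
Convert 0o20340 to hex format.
Convert 0o20340 (octal) → 2×4096 + 3×64 + 4×8 = 8416 (decimal)
Convert 8416 (decimal) → 8416 = 2×4096 + 14×16 → 0x20E0 (hexadecimal)
0x20E0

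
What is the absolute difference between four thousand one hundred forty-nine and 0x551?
Convert four thousand one hundred forty-nine (English words) → 4×1000 + 1×100 + 49 = 4149 (decimal)
Convert 0x551 (hexadecimal) → 5×256 + 5×16 + 1 = 1361 (decimal)
Compute |4149 - 1361| = 2788
2788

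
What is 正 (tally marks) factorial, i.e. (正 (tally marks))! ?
Convert 正 (tally marks) → 5 (decimal)
Compute 5! = 120
120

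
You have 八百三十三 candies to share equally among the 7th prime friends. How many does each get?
Convert 八百三十三 (Chinese numeral) → 8×100 + 3×10 + 3 = 833 (decimal)
Convert the 7th prime (prime index) → 17 (decimal)
Compute 833 ÷ 17 = 49
49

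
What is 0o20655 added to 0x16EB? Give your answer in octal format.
Convert 0o20655 (octal) → 2×4096 + 6×64 + 5×8 + 5 = 8621 (decimal)
Convert 0x16EB (hexadecimal) → 1×4096 + 6×256 + 14×16 + 11 = 5867 (decimal)
Compute 8621 + 5867 = 14488
Convert 14488 (decimal) → 14488 = 3×4096 + 4×512 + 2×64 + 3×8 → 0o34230 (octal)
0o34230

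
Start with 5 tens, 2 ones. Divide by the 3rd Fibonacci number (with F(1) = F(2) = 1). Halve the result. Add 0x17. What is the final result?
Convert 5 tens, 2 ones (place-value notation) → 5×10 + 2 = 52 (decimal)
Start: 52
Convert the 3rd Fibonacci number (with F(1) = F(2) = 1) (Fibonacci index) → 1, 1, 2 → 2 (decimal)
52 ÷ 2 = 26
26 ÷ 2 = 13
Convert 0x17 (hexadecimal) → 1×16 + 7 = 23 (decimal)
13 + 23 = 36
36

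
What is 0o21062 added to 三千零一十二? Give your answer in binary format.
Convert 0o21062 (octal) → 2×4096 + 1×512 + 6×8 + 2 = 8754 (decimal)
Convert 三千零一十二 (Chinese numeral) → 3×1000 + 1×10 + 2 = 3012 (decimal)
Compute 8754 + 3012 = 11766
Convert 11766 (decimal) → 11766 = 8192 + 2048 + 1024 + 256 + 128 + 64 + 32 + 16 + 4 + 2 → 0b10110111110110 (binary)
0b10110111110110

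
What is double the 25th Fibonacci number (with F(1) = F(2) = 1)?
The 25th Fibonacci number (with F(1) = F(2) = 1) = 75025
Compute 75025 × 2 = 150050
150050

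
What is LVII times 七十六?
Convert LVII (Roman numeral) → 50 + 5 + 1 + 1 = 57 (decimal)
Convert 七十六 (Chinese numeral) → 7×10 + 6 = 76 (decimal)
Compute 57 × 76 = 4332
4332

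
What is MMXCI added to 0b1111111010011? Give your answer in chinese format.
Convert MMXCI (Roman numeral) → 1000 + 1000 + 90 + 1 = 2091 (decimal)
Convert 0b1111111010011 (binary) → 4096 + 2048 + 1024 + 512 + 256 + 128 + 64 + 16 + 2 + 1 = 8147 (decimal)
Compute 2091 + 8147 = 10238
Convert 10238 (decimal) → 10238 = 1×10000 + 2×100 + 3×10 + 8 → 一万零二百三十八 (Chinese numeral)
一万零二百三十八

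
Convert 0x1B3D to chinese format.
Convert 0x1B3D (hexadecimal) → 1×4096 + 11×256 + 3×16 + 13 = 6973 (decimal)
Convert 6973 (decimal) → 6973 = 6×1000 + 9×100 + 7×10 + 3 → 六千九百七十三 (Chinese numeral)
六千九百七十三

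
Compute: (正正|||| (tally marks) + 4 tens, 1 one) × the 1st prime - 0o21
Convert 正正|||| (tally marks) → 5 + 5 + 4 = 14 (decimal)
Convert 4 tens, 1 one (place-value notation) → 4×10 + 1 = 41 (decimal)
Convert the 1st prime (prime index) → 2 (decimal)
Convert 0o21 (octal) → 2×8 + 1 = 17 (decimal)
Expression in decimal: (14 + 41) × 2 - 17
Parentheses first: 14 + 41 = 55
Multiply: 55 × 2 = 110
Subtract: 110 - 17 = 93
93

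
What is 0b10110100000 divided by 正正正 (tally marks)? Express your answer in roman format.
Convert 0b10110100000 (binary) → 1024 + 256 + 128 + 32 = 1440 (decimal)
Convert 正正正 (tally marks) → 5 + 5 + 5 = 15 (decimal)
Compute 1440 ÷ 15 = 96
Convert 96 (decimal) → 96 = 90 + 5 + 1 → XCVI (Roman numeral)
XCVI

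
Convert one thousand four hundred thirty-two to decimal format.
Convert one thousand four hundred thirty-two (English words) → 1×1000 + 4×100 + 32 = 1432 (decimal)
1432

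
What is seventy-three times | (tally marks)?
Convert seventy-three (English words) → 73 (decimal)
Convert | (tally marks) → 1 (decimal)
Compute 73 × 1 = 73
73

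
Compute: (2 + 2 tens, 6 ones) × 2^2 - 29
Convert 2 tens, 6 ones (place-value notation) → 2×10 + 6 = 26 (decimal)
Convert 2^2 (power) → 4 (decimal)
Expression in decimal: (2 + 26) × 4 - 29
Parentheses first: 2 + 26 = 28
Multiply: 28 × 4 = 112
Subtract: 112 - 29 = 83
83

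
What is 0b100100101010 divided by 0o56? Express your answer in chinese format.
Convert 0b100100101010 (binary) → 2048 + 256 + 32 + 8 + 2 = 2346 (decimal)
Convert 0o56 (octal) → 5×8 + 6 = 46 (decimal)
Compute 2346 ÷ 46 = 51
Convert 51 (decimal) → 51 = 5×10 + 1 → 五十一 (Chinese numeral)
五十一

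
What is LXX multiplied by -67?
Convert LXX (Roman numeral) → 50 + 10 + 10 = 70 (decimal)
Compute 70 × -67 = -4690
-4690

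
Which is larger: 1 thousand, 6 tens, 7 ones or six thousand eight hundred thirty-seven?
Convert 1 thousand, 6 tens, 7 ones (place-value notation) → 1×1000 + 6×10 + 7 = 1067 (decimal)
Convert six thousand eight hundred thirty-seven (English words) → 6×1000 + 8×100 + 37 = 6837 (decimal)
Compare 1067 vs 6837: larger = 6837
6837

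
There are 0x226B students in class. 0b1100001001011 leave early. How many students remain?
Convert 0x226B (hexadecimal) → 2×4096 + 2×256 + 6×16 + 11 = 8811 (decimal)
Convert 0b1100001001011 (binary) → 4096 + 2048 + 64 + 8 + 2 + 1 = 6219 (decimal)
Compute 8811 - 6219 = 2592
2592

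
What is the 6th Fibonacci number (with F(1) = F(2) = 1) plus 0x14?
The 6th Fibonacci number (with F(1) = F(2) = 1): 1, 1, 2, 3, 5, 8 → 8
Convert 0x14 (hexadecimal) → 1×16 + 4 = 20 (decimal)
Compute 8 + 20 = 28
28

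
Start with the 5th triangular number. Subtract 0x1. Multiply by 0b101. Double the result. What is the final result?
Convert the 5th triangular number (triangular index) → 5×6/2 = 15 (decimal)
Start: 15
Convert 0x1 (hexadecimal) → 1 (decimal)
15 - 1 = 14
Convert 0b101 (binary) → 4 + 1 = 5 (decimal)
14 × 5 = 70
70 × 2 = 140
140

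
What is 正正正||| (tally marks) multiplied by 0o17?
Convert 正正正||| (tally marks) → 5 + 5 + 5 + 3 = 18 (decimal)
Convert 0o17 (octal) → 1×8 + 7 = 15 (decimal)
Compute 18 × 15 = 270
270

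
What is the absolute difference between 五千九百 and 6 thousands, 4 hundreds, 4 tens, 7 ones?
Convert 五千九百 (Chinese numeral) → 5×1000 + 9×100 = 5900 (decimal)
Convert 6 thousands, 4 hundreds, 4 tens, 7 ones (place-value notation) → 6×1000 + 4×100 + 4×10 + 7 = 6447 (decimal)
Compute |5900 - 6447| = 547
547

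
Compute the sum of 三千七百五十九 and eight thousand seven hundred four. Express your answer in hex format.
Convert 三千七百五十九 (Chinese numeral) → 3×1000 + 7×100 + 5×10 + 9 = 3759 (decimal)
Convert eight thousand seven hundred four (English words) → 8×1000 + 7×100 + 4 = 8704 (decimal)
Compute 3759 + 8704 = 12463
Convert 12463 (decimal) → 12463 = 3×4096 + 10×16 + 15 → 0x30AF (hexadecimal)
0x30AF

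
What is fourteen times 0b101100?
Convert fourteen (English words) → 14 (decimal)
Convert 0b101100 (binary) → 32 + 8 + 4 = 44 (decimal)
Compute 14 × 44 = 616
616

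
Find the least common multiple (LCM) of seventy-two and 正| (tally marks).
Convert seventy-two (English words) → 72 (decimal)
Convert 正| (tally marks) → 5 + 1 = 6 (decimal)
Compute lcm(72, 6) = 72
72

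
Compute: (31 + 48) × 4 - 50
Parentheses first: 31 + 48 = 79
Multiply: 79 × 4 = 316
Subtract: 316 - 50 = 266
266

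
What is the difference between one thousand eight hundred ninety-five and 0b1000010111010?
Convert one thousand eight hundred ninety-five (English words) → 1×1000 + 8×100 + 95 = 1895 (decimal)
Convert 0b1000010111010 (binary) → 4096 + 128 + 32 + 16 + 8 + 2 = 4282 (decimal)
Difference: |1895 - 4282| = 2387
2387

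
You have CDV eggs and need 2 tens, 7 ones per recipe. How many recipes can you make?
Convert CDV (Roman numeral) → 400 + 5 = 405 (decimal)
Convert 2 tens, 7 ones (place-value notation) → 2×10 + 7 = 27 (decimal)
Compute 405 ÷ 27 = 15
15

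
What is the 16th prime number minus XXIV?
The 16th prime number = 53
Convert XXIV (Roman numeral) → 10 + 10 + 4 = 24 (decimal)
Compute 53 - 24 = 29
29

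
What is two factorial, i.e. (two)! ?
Convert two (English words) → 2 (decimal)
Compute 2! = 2
2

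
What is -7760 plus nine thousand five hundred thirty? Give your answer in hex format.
Convert nine thousand five hundred thirty (English words) → 9×1000 + 5×100 + 30 = 9530 (decimal)
Compute -7760 + 9530 = 1770
Convert 1770 (decimal) → 1770 = 6×256 + 14×16 + 10 → 0x6EA (hexadecimal)
0x6EA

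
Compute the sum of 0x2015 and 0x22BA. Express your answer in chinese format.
Convert 0x2015 (hexadecimal) → 2×4096 + 1×16 + 5 = 8213 (decimal)
Convert 0x22BA (hexadecimal) → 2×4096 + 2×256 + 11×16 + 10 = 8890 (decimal)
Compute 8213 + 8890 = 17103
Convert 17103 (decimal) → 17103 = 1×10000 + 7×1000 + 1×100 + 3 → 一万七千一百零三 (Chinese numeral)
一万七千一百零三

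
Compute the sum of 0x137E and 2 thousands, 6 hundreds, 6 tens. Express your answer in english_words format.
Convert 0x137E (hexadecimal) → 1×4096 + 3×256 + 7×16 + 14 = 4990 (decimal)
Convert 2 thousands, 6 hundreds, 6 tens (place-value notation) → 2×1000 + 6×100 + 6×10 = 2660 (decimal)
Compute 4990 + 2660 = 7650
Convert 7650 (decimal) → 7650 = 7×1000 + 6×100 + 50 → seven thousand six hundred fifty (English words)
seven thousand six hundred fifty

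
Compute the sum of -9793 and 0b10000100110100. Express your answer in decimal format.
Convert 0b10000100110100 (binary) → 8192 + 256 + 32 + 16 + 4 = 8500 (decimal)
Compute -9793 + 8500 = -1293
-1293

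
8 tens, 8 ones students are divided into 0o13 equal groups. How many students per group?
Convert 8 tens, 8 ones (place-value notation) → 8×10 + 8 = 88 (decimal)
Convert 0o13 (octal) → 1×8 + 3 = 11 (decimal)
Compute 88 ÷ 11 = 8
8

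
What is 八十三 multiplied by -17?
Convert 八十三 (Chinese numeral) → 8×10 + 3 = 83 (decimal)
Compute 83 × -17 = -1411
-1411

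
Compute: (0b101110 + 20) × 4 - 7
Convert 0b101110 (binary) → 32 + 8 + 4 + 2 = 46 (decimal)
Expression in decimal: (46 + 20) × 4 - 7
Parentheses first: 46 + 20 = 66
Multiply: 66 × 4 = 264
Subtract: 264 - 7 = 257
257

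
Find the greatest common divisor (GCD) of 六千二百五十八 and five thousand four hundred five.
Convert 六千二百五十八 (Chinese numeral) → 6×1000 + 2×100 + 5×10 + 8 = 6258 (decimal)
Convert five thousand four hundred five (English words) → 5×1000 + 4×100 + 5 = 5405 (decimal)
Compute gcd(6258, 5405) = 1
1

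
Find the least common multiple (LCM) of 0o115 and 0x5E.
Convert 0o115 (octal) → 1×64 + 1×8 + 5 = 77 (decimal)
Convert 0x5E (hexadecimal) → 5×16 + 14 = 94 (decimal)
Compute lcm(77, 94) = 7238
7238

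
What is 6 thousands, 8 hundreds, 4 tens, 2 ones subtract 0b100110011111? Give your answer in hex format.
Convert 6 thousands, 8 hundreds, 4 tens, 2 ones (place-value notation) → 6×1000 + 8×100 + 4×10 + 2 = 6842 (decimal)
Convert 0b100110011111 (binary) → 2048 + 256 + 128 + 16 + 8 + 4 + 2 + 1 = 2463 (decimal)
Compute 6842 - 2463 = 4379
Convert 4379 (decimal) → 4379 = 1×4096 + 1×256 + 1×16 + 11 → 0x111B (hexadecimal)
0x111B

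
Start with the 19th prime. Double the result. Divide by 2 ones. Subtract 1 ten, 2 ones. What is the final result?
Convert the 19th prime (prime index) → 67 (decimal)
Start: 67
67 × 2 = 134
Convert 2 ones (place-value notation) → 2 (decimal)
134 ÷ 2 = 67
Convert 1 ten, 2 ones (place-value notation) → 1×10 + 2 = 12 (decimal)
67 - 12 = 55
55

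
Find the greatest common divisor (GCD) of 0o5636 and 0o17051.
Convert 0o5636 (octal) → 5×512 + 6×64 + 3×8 + 6 = 2974 (decimal)
Convert 0o17051 (octal) → 1×4096 + 7×512 + 5×8 + 1 = 7721 (decimal)
Compute gcd(2974, 7721) = 1
1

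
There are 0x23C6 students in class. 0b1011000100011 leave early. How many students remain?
Convert 0x23C6 (hexadecimal) → 2×4096 + 3×256 + 12×16 + 6 = 9158 (decimal)
Convert 0b1011000100011 (binary) → 4096 + 1024 + 512 + 32 + 2 + 1 = 5667 (decimal)
Compute 9158 - 5667 = 3491
3491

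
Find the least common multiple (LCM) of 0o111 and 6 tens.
Convert 0o111 (octal) → 1×64 + 1×8 + 1 = 73 (decimal)
Convert 6 tens (place-value notation) → 6×10 = 60 (decimal)
Compute lcm(73, 60) = 4380
4380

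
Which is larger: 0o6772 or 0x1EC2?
Convert 0o6772 (octal) → 6×512 + 7×64 + 7×8 + 2 = 3578 (decimal)
Convert 0x1EC2 (hexadecimal) → 1×4096 + 14×256 + 12×16 + 2 = 7874 (decimal)
Compare 3578 vs 7874: larger = 7874
7874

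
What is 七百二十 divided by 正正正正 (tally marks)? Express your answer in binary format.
Convert 七百二十 (Chinese numeral) → 7×100 + 2×10 = 720 (decimal)
Convert 正正正正 (tally marks) → 5 + 5 + 5 + 5 = 20 (decimal)
Compute 720 ÷ 20 = 36
Convert 36 (decimal) → 36 = 32 + 4 → 0b100100 (binary)
0b100100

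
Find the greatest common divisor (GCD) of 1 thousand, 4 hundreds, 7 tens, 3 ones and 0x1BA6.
Convert 1 thousand, 4 hundreds, 7 tens, 3 ones (place-value notation) → 1×1000 + 4×100 + 7×10 + 3 = 1473 (decimal)
Convert 0x1BA6 (hexadecimal) → 1×4096 + 11×256 + 10×16 + 6 = 7078 (decimal)
Compute gcd(1473, 7078) = 1
1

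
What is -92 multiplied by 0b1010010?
Convert 0b1010010 (binary) → 64 + 16 + 2 = 82 (decimal)
Compute -92 × 82 = -7544
-7544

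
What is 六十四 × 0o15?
Convert 六十四 (Chinese numeral) → 6×10 + 4 = 64 (decimal)
Convert 0o15 (octal) → 1×8 + 5 = 13 (decimal)
Compute 64 × 13 = 832
832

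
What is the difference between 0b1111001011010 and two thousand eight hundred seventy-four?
Convert 0b1111001011010 (binary) → 4096 + 2048 + 1024 + 512 + 64 + 16 + 8 + 2 = 7770 (decimal)
Convert two thousand eight hundred seventy-four (English words) → 2×1000 + 8×100 + 74 = 2874 (decimal)
Difference: |7770 - 2874| = 4896
4896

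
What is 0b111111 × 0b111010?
Convert 0b111111 (binary) → 32 + 16 + 8 + 4 + 2 + 1 = 63 (decimal)
Convert 0b111010 (binary) → 32 + 16 + 8 + 2 = 58 (decimal)
Compute 63 × 58 = 3654
3654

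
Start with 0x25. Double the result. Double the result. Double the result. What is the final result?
Convert 0x25 (hexadecimal) → 2×16 + 5 = 37 (decimal)
Start: 37
37 × 2 = 74
74 × 2 = 148
148 × 2 = 296
296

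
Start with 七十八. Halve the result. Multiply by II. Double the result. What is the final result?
Convert 七十八 (Chinese numeral) → 7×10 + 8 = 78 (decimal)
Start: 78
78 ÷ 2 = 39
Convert II (Roman numeral) → 1 + 1 = 2 (decimal)
39 × 2 = 78
78 × 2 = 156
156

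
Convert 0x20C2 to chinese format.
Convert 0x20C2 (hexadecimal) → 2×4096 + 12×16 + 2 = 8386 (decimal)
Convert 8386 (decimal) → 8386 = 8×1000 + 3×100 + 8×10 + 6 → 八千三百八十六 (Chinese numeral)
八千三百八十六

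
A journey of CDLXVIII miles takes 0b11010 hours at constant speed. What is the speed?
Convert CDLXVIII (Roman numeral) → 400 + 50 + 10 + 5 + 1 + 1 + 1 = 468 (decimal)
Convert 0b11010 (binary) → 16 + 8 + 2 = 26 (decimal)
Compute 468 ÷ 26 = 18
18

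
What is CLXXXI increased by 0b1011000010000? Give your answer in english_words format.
Convert CLXXXI (Roman numeral) → 100 + 50 + 10 + 10 + 10 + 1 = 181 (decimal)
Convert 0b1011000010000 (binary) → 4096 + 1024 + 512 + 16 = 5648 (decimal)
Compute 181 + 5648 = 5829
Convert 5829 (decimal) → 5829 = 5×1000 + 8×100 + 29 → five thousand eight hundred twenty-nine (English words)
five thousand eight hundred twenty-nine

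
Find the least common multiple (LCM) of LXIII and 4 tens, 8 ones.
Convert LXIII (Roman numeral) → 50 + 10 + 1 + 1 + 1 = 63 (decimal)
Convert 4 tens, 8 ones (place-value notation) → 4×10 + 8 = 48 (decimal)
Compute lcm(63, 48) = 1008
1008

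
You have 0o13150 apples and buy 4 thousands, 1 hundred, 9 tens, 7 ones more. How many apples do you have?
Convert 0o13150 (octal) → 1×4096 + 3×512 + 1×64 + 5×8 = 5736 (decimal)
Convert 4 thousands, 1 hundred, 9 tens, 7 ones (place-value notation) → 4×1000 + 1×100 + 9×10 + 7 = 4197 (decimal)
Compute 5736 + 4197 = 9933
9933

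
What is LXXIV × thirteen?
Convert LXXIV (Roman numeral) → 50 + 10 + 10 + 4 = 74 (decimal)
Convert thirteen (English words) → 13 (decimal)
Compute 74 × 13 = 962
962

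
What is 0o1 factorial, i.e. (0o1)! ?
Convert 0o1 (octal) → 1 (decimal)
Compute 1! = 1
1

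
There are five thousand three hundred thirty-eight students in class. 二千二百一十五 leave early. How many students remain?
Convert five thousand three hundred thirty-eight (English words) → 5×1000 + 3×100 + 38 = 5338 (decimal)
Convert 二千二百一十五 (Chinese numeral) → 2×1000 + 2×100 + 1×10 + 5 = 2215 (decimal)
Compute 5338 - 2215 = 3123
3123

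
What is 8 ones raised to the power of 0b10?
Convert 8 ones (place-value notation) → 8 (decimal)
Convert 0b10 (binary) → 2 (decimal)
Compute 8 ^ 2 = 64
64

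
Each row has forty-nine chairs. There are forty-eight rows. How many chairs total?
Convert forty-nine (English words) → 49 (decimal)
Convert forty-eight (English words) → 48 (decimal)
Compute 49 × 48 = 2352
2352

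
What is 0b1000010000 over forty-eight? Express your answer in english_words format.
Convert 0b1000010000 (binary) → 512 + 16 = 528 (decimal)
Convert forty-eight (English words) → 48 (decimal)
Compute 528 ÷ 48 = 11
Convert 11 (decimal) → eleven (English words)
eleven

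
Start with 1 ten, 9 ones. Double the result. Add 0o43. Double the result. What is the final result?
Convert 1 ten, 9 ones (place-value notation) → 1×10 + 9 = 19 (decimal)
Start: 19
19 × 2 = 38
Convert 0o43 (octal) → 4×8 + 3 = 35 (decimal)
38 + 35 = 73
73 × 2 = 146
146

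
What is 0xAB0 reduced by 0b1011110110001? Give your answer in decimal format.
Convert 0xAB0 (hexadecimal) → 10×256 + 11×16 = 2736 (decimal)
Convert 0b1011110110001 (binary) → 4096 + 1024 + 512 + 256 + 128 + 32 + 16 + 1 = 6065 (decimal)
Compute 2736 - 6065 = -3329
-3329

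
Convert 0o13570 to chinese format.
Convert 0o13570 (octal) → 1×4096 + 3×512 + 5×64 + 7×8 = 6008 (decimal)
Convert 6008 (decimal) → 6008 = 6×1000 + 8 → 六千零八 (Chinese numeral)
六千零八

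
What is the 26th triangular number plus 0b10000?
The 26th triangular number = 26×27/2 = 351
Convert 0b10000 (binary) → 16 (decimal)
Compute 351 + 16 = 367
367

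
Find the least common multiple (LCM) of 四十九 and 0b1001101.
Convert 四十九 (Chinese numeral) → 4×10 + 9 = 49 (decimal)
Convert 0b1001101 (binary) → 64 + 8 + 4 + 1 = 77 (decimal)
Compute lcm(49, 77) = 539
539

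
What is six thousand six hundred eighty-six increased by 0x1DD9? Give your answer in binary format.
Convert six thousand six hundred eighty-six (English words) → 6×1000 + 6×100 + 86 = 6686 (decimal)
Convert 0x1DD9 (hexadecimal) → 1×4096 + 13×256 + 13×16 + 9 = 7641 (decimal)
Compute 6686 + 7641 = 14327
Convert 14327 (decimal) → 14327 = 8192 + 4096 + 1024 + 512 + 256 + 128 + 64 + 32 + 16 + 4 + 2 + 1 → 0b11011111110111 (binary)
0b11011111110111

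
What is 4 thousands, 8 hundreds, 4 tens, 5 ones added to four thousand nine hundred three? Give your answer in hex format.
Convert 4 thousands, 8 hundreds, 4 tens, 5 ones (place-value notation) → 4×1000 + 8×100 + 4×10 + 5 = 4845 (decimal)
Convert four thousand nine hundred three (English words) → 4×1000 + 9×100 + 3 = 4903 (decimal)
Compute 4845 + 4903 = 9748
Convert 9748 (decimal) → 9748 = 2×4096 + 6×256 + 1×16 + 4 → 0x2614 (hexadecimal)
0x2614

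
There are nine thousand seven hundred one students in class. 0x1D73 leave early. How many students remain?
Convert nine thousand seven hundred one (English words) → 9×1000 + 7×100 + 1 = 9701 (decimal)
Convert 0x1D73 (hexadecimal) → 1×4096 + 13×256 + 7×16 + 3 = 7539 (decimal)
Compute 9701 - 7539 = 2162
2162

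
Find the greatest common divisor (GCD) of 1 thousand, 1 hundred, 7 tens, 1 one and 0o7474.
Convert 1 thousand, 1 hundred, 7 tens, 1 one (place-value notation) → 1×1000 + 1×100 + 7×10 + 1 = 1171 (decimal)
Convert 0o7474 (octal) → 7×512 + 4×64 + 7×8 + 4 = 3900 (decimal)
Compute gcd(1171, 3900) = 1
1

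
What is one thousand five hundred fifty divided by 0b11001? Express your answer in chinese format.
Convert one thousand five hundred fifty (English words) → 1×1000 + 5×100 + 50 = 1550 (decimal)
Convert 0b11001 (binary) → 16 + 8 + 1 = 25 (decimal)
Compute 1550 ÷ 25 = 62
Convert 62 (decimal) → 62 = 6×10 + 2 → 六十二 (Chinese numeral)
六十二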